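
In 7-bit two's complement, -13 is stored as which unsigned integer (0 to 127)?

13 in 7 bits: 0001101
Invert: 1110010
Add 1:  1110011 = 115
(Check: 2^7 - 13 = 128 - 13 = 115.)

115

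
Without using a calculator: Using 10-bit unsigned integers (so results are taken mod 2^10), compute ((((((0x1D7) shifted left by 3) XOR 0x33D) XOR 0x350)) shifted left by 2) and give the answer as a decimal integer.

852

0x1D7 = 0111010111
→ shifted left by 3 (mod 2^10) → 1010111000 = 696
0x33D = 1100111101
→ XOR → 0110000101 = 389
0x350 = 1101010000
→ XOR → 1011010101 = 725
→ shifted left by 2 (mod 2^10) → 1101010100 = 852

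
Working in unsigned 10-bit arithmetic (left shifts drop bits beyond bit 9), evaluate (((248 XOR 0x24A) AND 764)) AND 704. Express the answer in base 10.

248 = 0011111000
0x24A = 1001001010
→ XOR → 1010110010 = 690
764 = 1011111100
→ AND → 1010110000 = 688
704 = 1011000000
→ AND → 1010000000 = 640

640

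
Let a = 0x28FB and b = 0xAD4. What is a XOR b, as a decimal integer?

8751

0x28FB = 10100011111011
0xAD4 = 00101011010100
XOR → 10001000101111 = 8751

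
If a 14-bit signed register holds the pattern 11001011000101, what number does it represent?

-3387

pattern = 11001011000101 (MSB is 1 ⇒ negative)
Invert: 00110100111010, add 1 → 00110100111011 = 3387, so the value is -3387.
(Equivalently: 12997 - 2^14 = 12997 - 16384 = -3387.)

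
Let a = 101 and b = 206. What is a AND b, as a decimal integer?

68

101 = 01100101
206 = 11001110
AND → 01000100 = 68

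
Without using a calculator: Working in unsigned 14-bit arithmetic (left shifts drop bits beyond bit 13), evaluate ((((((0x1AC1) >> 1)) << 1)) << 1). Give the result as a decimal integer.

0x1AC1 = 01101011000001
→ >> 1 → 00110101100000 = 3424
→ << 1 (mod 2^14) → 01101011000000 = 6848
→ << 1 (mod 2^14) → 11010110000000 = 13696

13696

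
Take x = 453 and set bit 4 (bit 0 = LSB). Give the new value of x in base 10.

469

x = 111000101
bit 4 is currently 0; set it via x | (1 << 4) = x | 16
→ 111010101 = 469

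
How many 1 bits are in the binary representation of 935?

935 = 1110100111
Count the 1s: 1 + 1 + 1 + 1 + 1 + 1 + 1 = 7

7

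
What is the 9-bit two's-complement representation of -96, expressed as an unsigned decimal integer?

96 in 9 bits: 001100000
Invert: 110011111
Add 1:  110100000 = 416
(Check: 2^9 - 96 = 512 - 96 = 416.)

416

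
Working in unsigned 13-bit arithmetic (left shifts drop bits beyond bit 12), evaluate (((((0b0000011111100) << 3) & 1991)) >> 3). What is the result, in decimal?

0b0000011111100 = 0000011111100
→ << 3 (mod 2^13) → 0011111100000 = 2016
1991 = 0011111000111
→ & → 0011111000000 = 1984
→ >> 3 → 0000011111000 = 248

248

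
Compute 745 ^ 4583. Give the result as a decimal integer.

4878

745 = 0001011101001
4583 = 1000111100111
XOR → 1001100001110 = 4878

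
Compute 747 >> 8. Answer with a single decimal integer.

747 = 1011101011
shift right by 8 → 0000000010 = 2
(equivalently, floor(747 / 256))

2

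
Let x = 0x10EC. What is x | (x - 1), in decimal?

x = 1000011101100 = 4332
x - 1 = 1000011101011
OR    = 1000011101111 = 4335
(x | (x - 1) sets all bits below the lowest set bit.)

4335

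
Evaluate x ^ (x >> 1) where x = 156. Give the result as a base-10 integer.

x = 10011100 = 156
x>>1 = 01001110
XOR  = 11010010 = 210
(x ^ (x >> 1) gives the standard binary-reflected Gray code of x.)

210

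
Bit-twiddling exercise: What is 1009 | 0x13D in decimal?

1009 = 1111110001
0x13D = 0100111101
 OR → 1111111101 = 1021

1021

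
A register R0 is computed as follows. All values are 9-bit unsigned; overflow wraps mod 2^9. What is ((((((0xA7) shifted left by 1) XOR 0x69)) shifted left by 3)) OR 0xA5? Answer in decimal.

445

0xA7 = 010100111
→ shifted left by 1 (mod 2^9) → 101001110 = 334
0x69 = 001101001
→ XOR → 100100111 = 295
→ shifted left by 3 (mod 2^9) → 100111000 = 312
0xA5 = 010100101
→ OR → 110111101 = 445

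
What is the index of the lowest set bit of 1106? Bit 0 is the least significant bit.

1106 = 10001010010
Trailing zeros: 1, so the lowest set bit is bit 1 (value 2).

1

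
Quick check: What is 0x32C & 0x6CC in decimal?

0x32C = 01100101100
0x6CC = 11011001100
AND → 01000001100 = 524

524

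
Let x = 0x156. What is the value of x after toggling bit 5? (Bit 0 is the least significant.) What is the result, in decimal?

374

x = 0101010110
bit 5 is currently 0; toggle it via x ^ (1 << 5) = x ^ 32
→ 0101110110 = 374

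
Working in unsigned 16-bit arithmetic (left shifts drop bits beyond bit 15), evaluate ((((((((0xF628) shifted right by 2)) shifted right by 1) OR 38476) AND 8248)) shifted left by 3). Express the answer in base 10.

64

0xF628 = 1111011000101000
→ shifted right by 2 → 0011110110001010 = 15754
→ shifted right by 1 → 0001111011000101 = 7877
38476 = 1001011001001100
→ OR → 1001111011001101 = 40653
8248 = 0010000000111000
→ AND → 0000000000001000 = 8
→ shifted left by 3 (mod 2^16) → 0000000001000000 = 64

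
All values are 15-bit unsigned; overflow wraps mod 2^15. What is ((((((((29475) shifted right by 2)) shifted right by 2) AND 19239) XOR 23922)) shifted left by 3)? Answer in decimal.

29312

29475 = 111001100100011
→ shifted right by 2 → 001110011001000 = 7368
→ shifted right by 2 → 000011100110010 = 1842
19239 = 100101100100111
→ AND → 000001100100010 = 802
23922 = 101110101110010
→ XOR → 101111001010000 = 24144
→ shifted left by 3 (mod 2^15) → 111001010000000 = 29312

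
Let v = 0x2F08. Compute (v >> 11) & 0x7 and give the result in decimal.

5

v = 010111100001000
Shift right by 11: 0101
Mask low 3 bits: 101 = 5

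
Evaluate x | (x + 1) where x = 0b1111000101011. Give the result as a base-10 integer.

7727

x = 1111000101011 = 7723
x + 1 = 1111000101100
OR    = 1111000101111 = 7727
(x | (x + 1) sets the lowest cleared bit.)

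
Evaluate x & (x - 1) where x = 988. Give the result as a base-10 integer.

984

x = 1111011100 = 988
x - 1 = 1111011011
AND   = 1111011000 = 984
(x & (x - 1) clears the lowest set bit of x.)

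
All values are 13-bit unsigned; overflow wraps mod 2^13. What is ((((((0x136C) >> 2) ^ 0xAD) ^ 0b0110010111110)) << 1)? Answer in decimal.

0x136C = 1001101101100
→ >> 2 → 0010011011011 = 1243
0xAD = 0000010101101
→ ^ → 0010001110110 = 1142
0b0110010111110 = 0110010111110
→ ^ → 0100011001000 = 2248
→ << 1 (mod 2^13) → 1000110010000 = 4496

4496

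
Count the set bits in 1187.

5

1187 = 10010100011
Count the 1s: 1 + 1 + 1 + 1 + 1 = 5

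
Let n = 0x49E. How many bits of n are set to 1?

6

0x49E = 10010011110
Count the 1s: 1 + 1 + 1 + 1 + 1 + 1 = 6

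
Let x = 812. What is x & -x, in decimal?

4

x = 1100101100 = 812
-x (two's complement) = …0011010100
AND   = 0000000100 = 4
(x & -x isolates the lowest set bit of x.)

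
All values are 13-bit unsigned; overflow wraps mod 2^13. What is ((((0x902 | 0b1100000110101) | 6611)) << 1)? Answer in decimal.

5102

0x902 = 0100100000010
0b1100000110101 = 1100000110101
→ | → 1100100110111 = 6455
6611 = 1100111010011
→ | → 1100111110111 = 6647
→ << 1 (mod 2^13) → 1001111101110 = 5102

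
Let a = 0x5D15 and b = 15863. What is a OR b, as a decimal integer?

32247

0x5D15 = 101110100010101
15863 = 011110111110111
 OR → 111110111110111 = 32247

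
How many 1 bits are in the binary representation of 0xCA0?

0xCA0 = 110010100000
Count the 1s: 1 + 1 + 1 + 1 = 4

4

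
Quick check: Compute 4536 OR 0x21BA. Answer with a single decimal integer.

4536 = 01000110111000
0x21BA = 10000110111010
 OR → 11000110111010 = 12730

12730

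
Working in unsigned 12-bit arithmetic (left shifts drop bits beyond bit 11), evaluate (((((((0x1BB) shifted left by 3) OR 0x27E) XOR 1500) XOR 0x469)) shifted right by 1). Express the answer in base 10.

0x1BB = 000110111011
→ shifted left by 3 (mod 2^12) → 110111011000 = 3544
0x27E = 001001111110
→ OR → 111111111110 = 4094
1500 = 010111011100
→ XOR → 101000100010 = 2594
0x469 = 010001101001
→ XOR → 111001001011 = 3659
→ shifted right by 1 → 011100100101 = 1829

1829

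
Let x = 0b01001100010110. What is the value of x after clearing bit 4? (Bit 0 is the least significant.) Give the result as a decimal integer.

4870

x = 01001100010110
bit 4 is currently 1; clear it via x & ~(1 << 4) = x & ~16
→ 01001100000110 = 4870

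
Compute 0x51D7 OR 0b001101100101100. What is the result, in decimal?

0x51D7 = 101000111010111
b = 001101100101100
 OR → 101101111111111 = 23551

23551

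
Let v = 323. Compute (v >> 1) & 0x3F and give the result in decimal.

v = 0101000011
Shift right by 1: 010100001
Mask low 6 bits: 100001 = 33

33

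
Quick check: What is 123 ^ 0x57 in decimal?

123 = 1111011
0x57 = 1010111
XOR → 0101100 = 44

44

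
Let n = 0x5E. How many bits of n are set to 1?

0x5E = 1011110
Count the 1s: 1 + 1 + 1 + 1 + 1 = 5

5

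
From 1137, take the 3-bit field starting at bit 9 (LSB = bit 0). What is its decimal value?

v = 010001110001
Shift right by 9: 010
Mask low 3 bits: 010 = 2

2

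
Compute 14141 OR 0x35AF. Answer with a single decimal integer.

14271

14141 = 11011100111101
0x35AF = 11010110101111
 OR → 11011110111111 = 14271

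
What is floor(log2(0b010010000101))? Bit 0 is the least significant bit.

10

0b010010000101 = 10010000101
The topmost 1 is at position 10 (since 2^10 = 1024 ≤ 1157 < 2048).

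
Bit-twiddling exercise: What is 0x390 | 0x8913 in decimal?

0x390 = 0000001110010000
0x8913 = 1000100100010011
 OR → 1000101110010011 = 35731

35731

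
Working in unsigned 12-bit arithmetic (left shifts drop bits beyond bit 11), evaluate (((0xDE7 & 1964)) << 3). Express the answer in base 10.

0xDE7 = 110111100111
1964 = 011110101100
→ & → 010110100100 = 1444
→ << 3 (mod 2^12) → 110100100000 = 3360

3360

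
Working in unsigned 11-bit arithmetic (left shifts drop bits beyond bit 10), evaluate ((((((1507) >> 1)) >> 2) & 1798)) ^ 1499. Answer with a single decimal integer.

1507 = 10111100011
→ >> 1 → 01011110001 = 753
→ >> 2 → 00010111100 = 188
1798 = 11100000110
→ & → 00000000100 = 4
1499 = 10111011011
→ ^ → 10111011111 = 1503

1503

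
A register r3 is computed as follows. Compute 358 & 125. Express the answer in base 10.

358 = 101100110
125 = 001111101
AND → 001100100 = 100

100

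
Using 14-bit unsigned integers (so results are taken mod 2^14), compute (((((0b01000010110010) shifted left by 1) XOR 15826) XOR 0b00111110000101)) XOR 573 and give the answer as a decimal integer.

4366

0b01000010110010 = 01000010110010
→ shifted left by 1 (mod 2^14) → 10000101100100 = 8548
15826 = 11110111010010
→ XOR → 01110010110110 = 7350
0b00111110000101 = 00111110000101
→ XOR → 01001100110011 = 4915
573 = 00001000111101
→ XOR → 01000100001110 = 4366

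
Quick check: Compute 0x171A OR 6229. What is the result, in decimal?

0x171A = 1011100011010
6229 = 1100001010101
 OR → 1111101011111 = 8031

8031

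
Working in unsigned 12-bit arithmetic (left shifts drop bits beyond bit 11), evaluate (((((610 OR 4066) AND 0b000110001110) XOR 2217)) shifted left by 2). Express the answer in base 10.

1196

610 = 001001100010
4066 = 111111100010
→ OR → 111111100010 = 4066
0b000110001110 = 000110001110
→ AND → 000110000010 = 386
2217 = 100010101001
→ XOR → 100100101011 = 2347
→ shifted left by 2 (mod 2^12) → 010010101100 = 1196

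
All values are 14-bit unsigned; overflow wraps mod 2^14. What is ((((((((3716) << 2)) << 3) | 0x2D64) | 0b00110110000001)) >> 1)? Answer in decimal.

3716 = 00111010000100
→ << 2 (mod 2^14) → 11101000010000 = 14864
→ << 3 (mod 2^14) → 01000010000000 = 4224
0x2D64 = 10110101100100
→ | → 11110111100100 = 15844
0b00110110000001 = 00110110000001
→ | → 11110111100101 = 15845
→ >> 1 → 01111011110010 = 7922

7922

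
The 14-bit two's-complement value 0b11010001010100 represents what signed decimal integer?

pattern = 11010001010100 (MSB is 1 ⇒ negative)
Invert: 00101110101011, add 1 → 00101110101100 = 2988, so the value is -2988.
(Equivalently: 13396 - 2^14 = 13396 - 16384 = -2988.)

-2988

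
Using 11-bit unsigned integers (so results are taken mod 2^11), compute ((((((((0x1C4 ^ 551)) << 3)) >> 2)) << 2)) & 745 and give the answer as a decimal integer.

520

0x1C4 = 00111000100
551 = 01000100111
→ ^ → 01111100011 = 995
→ << 3 (mod 2^11) → 11100011000 = 1816
→ >> 2 → 00111000110 = 454
→ << 2 (mod 2^11) → 11100011000 = 1816
745 = 01011101001
→ & → 01000001000 = 520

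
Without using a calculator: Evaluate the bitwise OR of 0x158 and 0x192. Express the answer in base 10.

474

0x158 = 101011000
0x192 = 110010010
 OR → 111011010 = 474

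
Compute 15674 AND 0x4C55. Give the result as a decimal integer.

3088

15674 = 011110100111010
0x4C55 = 100110001010101
AND → 000110000010000 = 3088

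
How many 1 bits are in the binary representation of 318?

6

318 = 100111110
Count the 1s: 1 + 1 + 1 + 1 + 1 + 1 = 6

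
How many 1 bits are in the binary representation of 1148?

6

1148 = 10001111100
Count the 1s: 1 + 1 + 1 + 1 + 1 + 1 = 6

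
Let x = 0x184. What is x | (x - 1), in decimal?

391

x = 110000100 = 388
x - 1 = 110000011
OR    = 110000111 = 391
(x | (x - 1) sets all bits below the lowest set bit.)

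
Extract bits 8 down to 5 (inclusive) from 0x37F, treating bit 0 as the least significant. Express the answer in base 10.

11

v = 00001101111111
Shift right by 5: 000011011
Mask low 4 bits: 1011 = 11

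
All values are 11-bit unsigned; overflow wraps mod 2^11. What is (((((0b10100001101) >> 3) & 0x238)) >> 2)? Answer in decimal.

0b10100001101 = 10100001101
→ >> 3 → 00010100001 = 161
0x238 = 01000111000
→ & → 00000100000 = 32
→ >> 2 → 00000001000 = 8

8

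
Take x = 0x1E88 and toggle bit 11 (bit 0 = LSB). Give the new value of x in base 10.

5768

x = 001111010001000
bit 11 is currently 1; toggle it via x ^ (1 << 11) = x ^ 2048
→ 001011010001000 = 5768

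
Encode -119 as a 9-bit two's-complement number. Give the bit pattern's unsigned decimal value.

393

119 in 9 bits: 001110111
Invert: 110001000
Add 1:  110001001 = 393
(Check: 2^9 - 119 = 512 - 119 = 393.)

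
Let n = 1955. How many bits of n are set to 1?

1955 = 11110100011
Count the 1s: 1 + 1 + 1 + 1 + 1 + 1 + 1 = 7

7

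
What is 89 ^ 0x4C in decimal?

21

89 = 1011001
0x4C = 1001100
XOR → 0010101 = 21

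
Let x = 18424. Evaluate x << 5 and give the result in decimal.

589568

18424 = 00000100011111111000
shift left by 5 → 10001111111100000000 = 589568
(equivalently, 18424 × 2^5 = 18424 × 32)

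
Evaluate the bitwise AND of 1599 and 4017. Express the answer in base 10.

1599 = 011000111111
4017 = 111110110001
AND → 011000110001 = 1585

1585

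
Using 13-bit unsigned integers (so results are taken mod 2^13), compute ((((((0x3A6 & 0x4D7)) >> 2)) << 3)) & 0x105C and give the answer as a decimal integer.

8

0x3A6 = 0001110100110
0x4D7 = 0010011010111
→ & → 0000010000110 = 134
→ >> 2 → 0000000100001 = 33
→ << 3 (mod 2^13) → 0000100001000 = 264
0x105C = 1000001011100
→ & → 0000000001000 = 8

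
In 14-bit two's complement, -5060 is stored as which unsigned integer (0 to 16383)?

11324

5060 in 14 bits: 01001111000100
Invert: 10110000111011
Add 1:  10110000111100 = 11324
(Check: 2^14 - 5060 = 16384 - 5060 = 11324.)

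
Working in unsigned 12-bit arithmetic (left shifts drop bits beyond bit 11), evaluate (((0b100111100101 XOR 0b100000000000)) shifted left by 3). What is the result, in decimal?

0b100111100101 = 100111100101
0b100000000000 = 100000000000
→ XOR → 000111100101 = 485
→ shifted left by 3 (mod 2^12) → 111100101000 = 3880

3880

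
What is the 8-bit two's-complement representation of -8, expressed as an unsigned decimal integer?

248

8 in 8 bits: 00001000
Invert: 11110111
Add 1:  11111000 = 248
(Check: 2^8 - 8 = 256 - 8 = 248.)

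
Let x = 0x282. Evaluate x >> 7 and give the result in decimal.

5

0x282 = 1010000010
shift right by 7 → 0000000101 = 5
(equivalently, floor(642 / 128))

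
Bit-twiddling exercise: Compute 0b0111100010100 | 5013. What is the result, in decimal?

a = 0111100010100
5013 = 1001110010101
 OR → 1111110010101 = 8085

8085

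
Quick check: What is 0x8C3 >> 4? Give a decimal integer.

0x8C3 = 100011000011
shift right by 4 → 000010001100 = 140
(equivalently, floor(2243 / 16))

140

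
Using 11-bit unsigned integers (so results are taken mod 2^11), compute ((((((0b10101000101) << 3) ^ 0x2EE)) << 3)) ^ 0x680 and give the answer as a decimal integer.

176

0b10101000101 = 10101000101
→ << 3 (mod 2^11) → 01000101000 = 552
0x2EE = 01011101110
→ ^ → 00011000110 = 198
→ << 3 (mod 2^11) → 11000110000 = 1584
0x680 = 11010000000
→ ^ → 00010110000 = 176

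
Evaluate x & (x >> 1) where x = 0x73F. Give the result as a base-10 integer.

799

x = 11100111111 = 1855
x>>1 = 01110011111
AND  = 01100011111 = 799
(x & (x >> 1) has a 1 wherever x has two consecutive 1 bits.)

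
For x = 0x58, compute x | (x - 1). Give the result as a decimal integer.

x = 1011000 = 88
x - 1 = 1010111
OR    = 1011111 = 95
(x | (x - 1) sets all bits below the lowest set bit.)

95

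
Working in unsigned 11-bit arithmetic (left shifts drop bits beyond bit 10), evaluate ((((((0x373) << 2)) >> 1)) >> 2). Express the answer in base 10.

185

0x373 = 01101110011
→ << 2 (mod 2^11) → 10111001100 = 1484
→ >> 1 → 01011100110 = 742
→ >> 2 → 00010111001 = 185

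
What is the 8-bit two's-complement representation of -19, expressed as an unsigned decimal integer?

237

19 in 8 bits: 00010011
Invert: 11101100
Add 1:  11101101 = 237
(Check: 2^8 - 19 = 256 - 19 = 237.)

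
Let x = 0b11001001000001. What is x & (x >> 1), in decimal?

x = 11001001000001 = 12865
x>>1 = 01100100100000
AND  = 01000000000000 = 4096
(x & (x >> 1) has a 1 wherever x has two consecutive 1 bits.)

4096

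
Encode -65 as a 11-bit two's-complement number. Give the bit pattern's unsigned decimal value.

65 in 11 bits: 00001000001
Invert: 11110111110
Add 1:  11110111111 = 1983
(Check: 2^11 - 65 = 2048 - 65 = 1983.)

1983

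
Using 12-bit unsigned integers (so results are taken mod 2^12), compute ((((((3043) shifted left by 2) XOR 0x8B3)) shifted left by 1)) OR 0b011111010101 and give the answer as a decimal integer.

4095

3043 = 101111100011
→ shifted left by 2 (mod 2^12) → 111110001100 = 3980
0x8B3 = 100010110011
→ XOR → 011100111111 = 1855
→ shifted left by 1 (mod 2^12) → 111001111110 = 3710
0b011111010101 = 011111010101
→ OR → 111111111111 = 4095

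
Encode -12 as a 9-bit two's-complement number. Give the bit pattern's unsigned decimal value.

12 in 9 bits: 000001100
Invert: 111110011
Add 1:  111110100 = 500
(Check: 2^9 - 12 = 512 - 12 = 500.)

500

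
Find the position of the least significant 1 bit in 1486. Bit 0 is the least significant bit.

1486 = 10111001110
Trailing zeros: 1, so the lowest set bit is bit 1 (value 2).

1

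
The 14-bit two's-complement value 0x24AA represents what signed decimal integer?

pattern = 10010010101010 (MSB is 1 ⇒ negative)
Invert: 01101101010101, add 1 → 01101101010110 = 6998, so the value is -6998.
(Equivalently: 9386 - 2^14 = 9386 - 16384 = -6998.)

-6998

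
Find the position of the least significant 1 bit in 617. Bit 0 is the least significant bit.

617 = 1001101001
Trailing zeros: 0, so the lowest set bit is bit 0 (value 1).

0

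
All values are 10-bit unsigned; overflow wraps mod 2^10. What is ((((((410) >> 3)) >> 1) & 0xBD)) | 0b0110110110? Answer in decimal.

410 = 0110011010
→ >> 3 → 0000110011 = 51
→ >> 1 → 0000011001 = 25
0xBD = 0010111101
→ & → 0000011001 = 25
0b0110110110 = 0110110110
→ | → 0110111111 = 447

447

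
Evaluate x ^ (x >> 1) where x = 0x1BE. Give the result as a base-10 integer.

353

x = 110111110 = 446
x>>1 = 011011111
XOR  = 101100001 = 353
(x ^ (x >> 1) gives the standard binary-reflected Gray code of x.)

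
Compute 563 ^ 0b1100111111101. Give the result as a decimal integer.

7118

563 = 0001000110011
b = 1100111111101
XOR → 1101111001110 = 7118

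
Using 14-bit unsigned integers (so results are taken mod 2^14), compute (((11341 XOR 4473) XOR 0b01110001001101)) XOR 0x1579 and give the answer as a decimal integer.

13312

11341 = 10110001001101
4473 = 01000101111001
→ XOR → 11110100110100 = 15668
0b01110001001101 = 01110001001101
→ XOR → 10000101111001 = 8569
0x1579 = 01010101111001
→ XOR → 11010000000000 = 13312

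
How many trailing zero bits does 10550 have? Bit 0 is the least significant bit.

10550 = 10100100110110
Trailing zeros: 1, so the lowest set bit is bit 1 (value 2).

1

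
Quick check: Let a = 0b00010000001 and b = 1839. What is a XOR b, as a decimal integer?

1966

a = 00010000001
1839 = 11100101111
XOR → 11110101110 = 1966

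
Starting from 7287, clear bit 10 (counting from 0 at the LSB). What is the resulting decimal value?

x = 1110001110111
bit 10 is currently 1; clear it via x & ~(1 << 10) = x & ~1024
→ 1100001110111 = 6263

6263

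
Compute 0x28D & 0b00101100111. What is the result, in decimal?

5

0x28D = 1010001101
b = 0101100111
AND → 0000000101 = 5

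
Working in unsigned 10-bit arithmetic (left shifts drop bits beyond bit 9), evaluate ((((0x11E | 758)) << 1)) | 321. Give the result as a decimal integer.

1021

0x11E = 0100011110
758 = 1011110110
→ | → 1111111110 = 1022
→ << 1 (mod 2^10) → 1111111100 = 1020
321 = 0101000001
→ | → 1111111101 = 1021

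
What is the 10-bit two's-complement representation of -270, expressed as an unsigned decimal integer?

754

270 in 10 bits: 0100001110
Invert: 1011110001
Add 1:  1011110010 = 754
(Check: 2^10 - 270 = 1024 - 270 = 754.)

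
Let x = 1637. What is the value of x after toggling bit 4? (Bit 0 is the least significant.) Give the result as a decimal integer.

x = 11001100101
bit 4 is currently 0; toggle it via x ^ (1 << 4) = x ^ 16
→ 11001110101 = 1653

1653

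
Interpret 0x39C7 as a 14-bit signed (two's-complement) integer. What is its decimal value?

pattern = 11100111000111 (MSB is 1 ⇒ negative)
Invert: 00011000111000, add 1 → 00011000111001 = 1593, so the value is -1593.
(Equivalently: 14791 - 2^14 = 14791 - 16384 = -1593.)

-1593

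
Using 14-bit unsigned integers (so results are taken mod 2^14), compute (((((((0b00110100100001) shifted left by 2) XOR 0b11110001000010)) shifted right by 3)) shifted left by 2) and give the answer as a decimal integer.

0b00110100100001 = 00110100100001
→ shifted left by 2 (mod 2^14) → 11010010000100 = 13444
0b11110001000010 = 11110001000010
→ XOR → 00100011000110 = 2246
→ shifted right by 3 → 00000100011000 = 280
→ shifted left by 2 (mod 2^14) → 00010001100000 = 1120

1120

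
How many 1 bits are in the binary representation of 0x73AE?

10

0x73AE = 111001110101110
Count the 1s: 1 + 1 + 1 + 1 + 1 + 1 + 1 + 1 + 1 + 1 = 10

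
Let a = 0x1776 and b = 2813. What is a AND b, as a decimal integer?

0x1776 = 1011101110110
2813 = 0101011111101
AND → 0001001110100 = 628

628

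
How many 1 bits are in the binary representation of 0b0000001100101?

4

n = 1100101
Count the 1s: 1 + 1 + 1 + 1 = 4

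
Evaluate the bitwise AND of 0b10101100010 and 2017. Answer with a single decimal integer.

a = 10101100010
2017 = 11111100001
AND → 10101100000 = 1376

1376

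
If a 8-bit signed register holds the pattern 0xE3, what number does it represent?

pattern = 11100011 (MSB is 1 ⇒ negative)
Invert: 00011100, add 1 → 00011101 = 29, so the value is -29.
(Equivalently: 227 - 2^8 = 227 - 256 = -29.)

-29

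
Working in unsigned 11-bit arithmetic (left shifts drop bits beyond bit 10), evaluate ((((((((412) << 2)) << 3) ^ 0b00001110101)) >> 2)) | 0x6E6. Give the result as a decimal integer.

412 = 00110011100
→ << 2 (mod 2^11) → 11001110000 = 1648
→ << 3 (mod 2^11) → 01110000000 = 896
0b00001110101 = 00001110101
→ ^ → 01111110101 = 1013
→ >> 2 → 00011111101 = 253
0x6E6 = 11011100110
→ | → 11011111111 = 1791

1791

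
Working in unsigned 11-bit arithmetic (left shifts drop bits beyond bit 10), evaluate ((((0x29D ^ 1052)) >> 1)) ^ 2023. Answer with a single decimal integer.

1191

0x29D = 01010011101
1052 = 10000011100
→ ^ → 11010000001 = 1665
→ >> 1 → 01101000000 = 832
2023 = 11111100111
→ ^ → 10010100111 = 1191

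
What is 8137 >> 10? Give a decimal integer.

7

8137 = 1111111001001
shift right by 10 → 0000000000111 = 7
(equivalently, floor(8137 / 1024))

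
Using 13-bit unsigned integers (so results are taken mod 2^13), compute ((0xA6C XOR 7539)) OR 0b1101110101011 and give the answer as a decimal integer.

0xA6C = 0101001101100
7539 = 1110101110011
→ XOR → 1011100011111 = 5919
0b1101110101011 = 1101110101011
→ OR → 1111110111111 = 8127

8127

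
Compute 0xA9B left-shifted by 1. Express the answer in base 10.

5430

0xA9B = 0101010011011
shift left by 1 → 1010100110110 = 5430
(equivalently, 2715 × 2^1 = 2715 × 2)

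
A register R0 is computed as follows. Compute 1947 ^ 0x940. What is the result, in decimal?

1947 = 011110011011
0x940 = 100101000000
XOR → 111011011011 = 3803

3803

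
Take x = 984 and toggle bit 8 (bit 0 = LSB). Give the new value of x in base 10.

728

x = 001111011000
bit 8 is currently 1; toggle it via x ^ (1 << 8) = x ^ 256
→ 001011011000 = 728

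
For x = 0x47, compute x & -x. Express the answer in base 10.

1

x = 1000111 = 71
-x (two's complement) = …0111001
AND   = 0000001 = 1
(x & -x isolates the lowest set bit of x.)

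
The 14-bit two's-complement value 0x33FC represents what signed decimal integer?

pattern = 11001111111100 (MSB is 1 ⇒ negative)
Invert: 00110000000011, add 1 → 00110000000100 = 3076, so the value is -3076.
(Equivalently: 13308 - 2^14 = 13308 - 16384 = -3076.)

-3076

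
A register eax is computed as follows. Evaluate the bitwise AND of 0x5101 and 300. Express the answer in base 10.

0x5101 = 101000100000001
300 = 000000100101100
AND → 000000100000000 = 256

256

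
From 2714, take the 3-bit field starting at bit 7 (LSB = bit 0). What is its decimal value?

5

v = 101010011010
Shift right by 7: 10101
Mask low 3 bits: 101 = 5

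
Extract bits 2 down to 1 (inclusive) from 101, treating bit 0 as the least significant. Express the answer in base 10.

2

v = 001100101
Shift right by 1: 00110010
Mask low 2 bits: 10 = 2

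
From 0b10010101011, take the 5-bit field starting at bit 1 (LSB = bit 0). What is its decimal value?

v = 10010101011
Shift right by 1: 1001010101
Mask low 5 bits: 10101 = 21

21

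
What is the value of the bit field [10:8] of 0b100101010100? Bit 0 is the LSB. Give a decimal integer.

v = 100101010100
Shift right by 8: 1001
Mask low 3 bits: 001 = 1

1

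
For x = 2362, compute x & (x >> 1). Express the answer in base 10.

x = 100100111010 = 2362
x>>1 = 010010011101
AND  = 000000011000 = 24
(x & (x >> 1) has a 1 wherever x has two consecutive 1 bits.)

24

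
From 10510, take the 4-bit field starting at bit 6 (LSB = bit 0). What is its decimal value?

v = 10100100001110
Shift right by 6: 10100100
Mask low 4 bits: 0100 = 4

4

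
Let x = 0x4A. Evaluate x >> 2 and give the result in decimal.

18

0x4A = 1001010
shift right by 2 → 0010010 = 18
(equivalently, floor(74 / 4))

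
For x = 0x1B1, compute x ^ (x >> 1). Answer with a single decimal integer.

x = 110110001 = 433
x>>1 = 011011000
XOR  = 101101001 = 361
(x ^ (x >> 1) gives the standard binary-reflected Gray code of x.)

361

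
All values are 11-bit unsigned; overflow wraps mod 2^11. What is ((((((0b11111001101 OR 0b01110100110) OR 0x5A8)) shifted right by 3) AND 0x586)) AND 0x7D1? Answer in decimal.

0b11111001101 = 11111001101
0b01110100110 = 01110100110
→ OR → 11111101111 = 2031
0x5A8 = 10110101000
→ OR → 11111101111 = 2031
→ shifted right by 3 → 00011111101 = 253
0x586 = 10110000110
→ AND → 00010000100 = 132
0x7D1 = 11111010001
→ AND → 00010000000 = 128

128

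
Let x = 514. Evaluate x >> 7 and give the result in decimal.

514 = 1000000010
shift right by 7 → 0000000100 = 4
(equivalently, floor(514 / 128))

4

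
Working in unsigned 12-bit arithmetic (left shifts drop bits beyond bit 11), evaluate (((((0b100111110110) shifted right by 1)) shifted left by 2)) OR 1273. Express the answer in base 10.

0b100111110110 = 100111110110
→ shifted right by 1 → 010011111011 = 1275
→ shifted left by 2 (mod 2^12) → 001111101100 = 1004
1273 = 010011111001
→ OR → 011111111101 = 2045

2045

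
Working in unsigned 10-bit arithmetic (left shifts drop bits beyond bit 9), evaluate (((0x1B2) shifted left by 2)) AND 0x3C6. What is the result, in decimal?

704

0x1B2 = 0110110010
→ shifted left by 2 (mod 2^10) → 1011001000 = 712
0x3C6 = 1111000110
→ AND → 1011000000 = 704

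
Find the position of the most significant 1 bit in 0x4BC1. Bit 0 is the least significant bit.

14

0x4BC1 = 100101111000001
The topmost 1 is at position 14 (since 2^14 = 16384 ≤ 19393 < 32768).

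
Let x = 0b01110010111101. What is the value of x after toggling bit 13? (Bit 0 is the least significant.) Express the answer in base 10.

15549

x = 01110010111101
bit 13 is currently 0; toggle it via x ^ (1 << 13) = x ^ 8192
→ 11110010111101 = 15549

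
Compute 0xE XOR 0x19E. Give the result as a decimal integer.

400

0xE = 000001110
0x19E = 110011110
XOR → 110010000 = 400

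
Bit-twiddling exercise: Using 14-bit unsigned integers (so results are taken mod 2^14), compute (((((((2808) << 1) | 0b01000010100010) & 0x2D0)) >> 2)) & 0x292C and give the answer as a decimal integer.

2808 = 00101011111000
→ << 1 (mod 2^14) → 01010111110000 = 5616
0b01000010100010 = 01000010100010
→ | → 01010111110010 = 5618
0x2D0 = 00001011010000
→ & → 00000011010000 = 208
→ >> 2 → 00000000110100 = 52
0x292C = 10100100101100
→ & → 00000000100100 = 36

36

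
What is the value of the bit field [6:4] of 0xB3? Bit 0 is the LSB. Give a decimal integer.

3

v = 10110011
Shift right by 4: 1011
Mask low 3 bits: 011 = 3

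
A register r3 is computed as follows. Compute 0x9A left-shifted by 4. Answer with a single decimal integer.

0x9A = 000010011010
shift left by 4 → 100110100000 = 2464
(equivalently, 154 × 2^4 = 154 × 16)

2464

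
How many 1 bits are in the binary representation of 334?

5

334 = 101001110
Count the 1s: 1 + 1 + 1 + 1 + 1 = 5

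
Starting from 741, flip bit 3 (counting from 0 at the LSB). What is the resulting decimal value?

x = 1011100101
bit 3 is currently 0; toggle it via x ^ (1 << 3) = x ^ 8
→ 1011101101 = 749

749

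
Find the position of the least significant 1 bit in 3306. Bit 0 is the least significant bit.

3306 = 110011101010
Trailing zeros: 1, so the lowest set bit is bit 1 (value 2).

1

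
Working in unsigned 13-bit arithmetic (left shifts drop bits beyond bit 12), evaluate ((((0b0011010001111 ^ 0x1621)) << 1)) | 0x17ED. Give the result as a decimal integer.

0b0011010001111 = 0011010001111
0x1621 = 1011000100001
→ ^ → 1000010101110 = 4270
→ << 1 (mod 2^13) → 0000101011100 = 348
0x17ED = 1011111101101
→ | → 1011111111101 = 6141

6141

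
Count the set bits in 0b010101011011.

n = 10101011011
Count the 1s: 1 + 1 + 1 + 1 + 1 + 1 + 1 = 7

7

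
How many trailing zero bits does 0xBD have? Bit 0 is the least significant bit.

0

0xBD = 10111101
Trailing zeros: 0, so the lowest set bit is bit 0 (value 1).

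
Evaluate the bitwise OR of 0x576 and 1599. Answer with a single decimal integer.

1919

0x576 = 10101110110
1599 = 11000111111
 OR → 11101111111 = 1919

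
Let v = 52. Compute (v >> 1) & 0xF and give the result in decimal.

v = 00110100
Shift right by 1: 0011010
Mask low 4 bits: 1010 = 10

10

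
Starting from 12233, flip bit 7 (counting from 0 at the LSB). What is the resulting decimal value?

x = 010111111001001
bit 7 is currently 1; toggle it via x ^ (1 << 7) = x ^ 128
→ 010111101001001 = 12105

12105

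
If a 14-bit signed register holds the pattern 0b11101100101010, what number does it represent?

-1238

pattern = 11101100101010 (MSB is 1 ⇒ negative)
Invert: 00010011010101, add 1 → 00010011010110 = 1238, so the value is -1238.
(Equivalently: 15146 - 2^14 = 15146 - 16384 = -1238.)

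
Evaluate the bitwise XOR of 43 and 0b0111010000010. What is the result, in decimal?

43 = 000000101011
b = 111010000010
XOR → 111010101001 = 3753

3753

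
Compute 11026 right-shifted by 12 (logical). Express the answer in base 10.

2

11026 = 10101100010010
shift right by 12 → 00000000000010 = 2
(equivalently, floor(11026 / 4096))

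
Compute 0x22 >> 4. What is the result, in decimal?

2

0x22 = 100010
shift right by 4 → 000010 = 2
(equivalently, floor(34 / 16))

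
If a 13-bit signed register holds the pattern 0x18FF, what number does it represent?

-1793

pattern = 1100011111111 (MSB is 1 ⇒ negative)
Invert: 0011100000000, add 1 → 0011100000001 = 1793, so the value is -1793.
(Equivalently: 6399 - 2^13 = 6399 - 8192 = -1793.)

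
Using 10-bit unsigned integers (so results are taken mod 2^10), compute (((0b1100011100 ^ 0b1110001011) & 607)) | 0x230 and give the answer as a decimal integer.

567

0b1100011100 = 1100011100
0b1110001011 = 1110001011
→ ^ → 0010010111 = 151
607 = 1001011111
→ & → 0000010111 = 23
0x230 = 1000110000
→ | → 1000110111 = 567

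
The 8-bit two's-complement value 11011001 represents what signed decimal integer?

-39

pattern = 11011001 (MSB is 1 ⇒ negative)
Invert: 00100110, add 1 → 00100111 = 39, so the value is -39.
(Equivalently: 217 - 2^8 = 217 - 256 = -39.)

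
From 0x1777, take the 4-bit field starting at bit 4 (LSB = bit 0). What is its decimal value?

v = 1011101110111
Shift right by 4: 101110111
Mask low 4 bits: 0111 = 7

7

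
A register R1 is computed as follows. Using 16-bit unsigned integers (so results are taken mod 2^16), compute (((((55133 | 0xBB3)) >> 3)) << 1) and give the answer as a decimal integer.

55133 = 1101011101011101
0xBB3 = 0000101110110011
→ | → 1101111111111111 = 57343
→ >> 3 → 0001101111111111 = 7167
→ << 1 (mod 2^16) → 0011011111111110 = 14334

14334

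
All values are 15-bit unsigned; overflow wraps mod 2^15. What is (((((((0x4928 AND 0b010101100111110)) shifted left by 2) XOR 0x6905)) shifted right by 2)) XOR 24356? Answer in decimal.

0x4928 = 100100100101000
0b010101100111110 = 010101100111110
→ AND → 000100100101000 = 2344
→ shifted left by 2 (mod 2^15) → 010010010100000 = 9376
0x6905 = 110100100000101
→ XOR → 100110110100101 = 19877
→ shifted right by 2 → 001001101101001 = 4969
24356 = 101111100100100
→ XOR → 100110001001101 = 19533

19533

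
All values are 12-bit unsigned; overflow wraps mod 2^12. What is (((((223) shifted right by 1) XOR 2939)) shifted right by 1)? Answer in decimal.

1418

223 = 000011011111
→ shifted right by 1 → 000001101111 = 111
2939 = 101101111011
→ XOR → 101100010100 = 2836
→ shifted right by 1 → 010110001010 = 1418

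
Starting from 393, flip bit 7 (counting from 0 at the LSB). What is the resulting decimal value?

x = 00110001001
bit 7 is currently 1; toggle it via x ^ (1 << 7) = x ^ 128
→ 00100001001 = 265

265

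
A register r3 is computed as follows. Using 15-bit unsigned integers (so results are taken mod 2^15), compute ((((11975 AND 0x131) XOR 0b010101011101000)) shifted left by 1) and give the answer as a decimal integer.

11975 = 010111011000111
0x131 = 000000100110001
→ AND → 000000000000001 = 1
0b010101011101000 = 010101011101000
→ XOR → 010101011101001 = 10985
→ shifted left by 1 (mod 2^15) → 101010111010010 = 21970

21970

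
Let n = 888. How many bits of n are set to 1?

888 = 1101111000
Count the 1s: 1 + 1 + 1 + 1 + 1 + 1 = 6

6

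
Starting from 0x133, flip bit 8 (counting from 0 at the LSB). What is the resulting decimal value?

51

x = 0100110011
bit 8 is currently 1; toggle it via x ^ (1 << 8) = x ^ 256
→ 0000110011 = 51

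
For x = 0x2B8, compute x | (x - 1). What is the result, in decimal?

703

x = 1010111000 = 696
x - 1 = 1010110111
OR    = 1010111111 = 703
(x | (x - 1) sets all bits below the lowest set bit.)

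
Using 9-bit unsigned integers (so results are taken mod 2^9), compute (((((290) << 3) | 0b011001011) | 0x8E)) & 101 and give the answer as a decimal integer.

290 = 100100010
→ << 3 (mod 2^9) → 100010000 = 272
0b011001011 = 011001011
→ | → 111011011 = 475
0x8E = 010001110
→ | → 111011111 = 479
101 = 001100101
→ & → 001000101 = 69

69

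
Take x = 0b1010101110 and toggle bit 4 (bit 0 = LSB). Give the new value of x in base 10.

702

x = 1010101110
bit 4 is currently 0; toggle it via x ^ (1 << 4) = x ^ 16
→ 1010111110 = 702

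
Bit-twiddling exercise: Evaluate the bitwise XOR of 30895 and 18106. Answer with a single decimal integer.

30895 = 111100010101111
18106 = 100011010111010
XOR → 011111000010101 = 15893

15893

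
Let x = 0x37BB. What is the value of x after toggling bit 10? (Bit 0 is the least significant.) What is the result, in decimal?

x = 011011110111011
bit 10 is currently 1; toggle it via x ^ (1 << 10) = x ^ 1024
→ 011001110111011 = 13243

13243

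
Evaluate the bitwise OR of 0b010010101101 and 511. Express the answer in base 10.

1535

a = 10010101101
511 = 00111111111
 OR → 10111111111 = 1535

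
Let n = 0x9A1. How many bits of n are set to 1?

0x9A1 = 100110100001
Count the 1s: 1 + 1 + 1 + 1 + 1 = 5

5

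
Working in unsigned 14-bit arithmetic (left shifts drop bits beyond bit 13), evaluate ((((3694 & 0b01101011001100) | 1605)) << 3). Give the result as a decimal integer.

3694 = 00111001101110
0b01101011001100 = 01101011001100
→ & → 00101001001100 = 2636
1605 = 00011001000101
→ | → 00111001001101 = 3661
→ << 3 (mod 2^14) → 11001001101000 = 12904

12904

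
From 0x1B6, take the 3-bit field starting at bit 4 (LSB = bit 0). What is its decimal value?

3

v = 110110110
Shift right by 4: 11011
Mask low 3 bits: 011 = 3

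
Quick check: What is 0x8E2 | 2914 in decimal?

0x8E2 = 100011100010
2914 = 101101100010
 OR → 101111100010 = 3042

3042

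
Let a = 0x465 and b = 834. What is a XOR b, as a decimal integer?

1831

0x465 = 10001100101
834 = 01101000010
XOR → 11100100111 = 1831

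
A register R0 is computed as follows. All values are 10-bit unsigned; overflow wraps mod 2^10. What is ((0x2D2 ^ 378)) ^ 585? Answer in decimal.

481

0x2D2 = 1011010010
378 = 0101111010
→ ^ → 1110101000 = 936
585 = 1001001001
→ ^ → 0111100001 = 481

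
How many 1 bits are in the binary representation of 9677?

9677 = 10010111001101
Count the 1s: 1 + 1 + 1 + 1 + 1 + 1 + 1 + 1 = 8

8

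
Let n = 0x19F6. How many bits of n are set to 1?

0x19F6 = 1100111110110
Count the 1s: 1 + 1 + 1 + 1 + 1 + 1 + 1 + 1 + 1 = 9

9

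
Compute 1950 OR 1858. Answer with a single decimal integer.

1950 = 11110011110
1858 = 11101000010
 OR → 11111011110 = 2014

2014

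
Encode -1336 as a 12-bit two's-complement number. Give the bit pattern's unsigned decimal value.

2760

1336 in 12 bits: 010100111000
Invert: 101011000111
Add 1:  101011001000 = 2760
(Check: 2^12 - 1336 = 4096 - 1336 = 2760.)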